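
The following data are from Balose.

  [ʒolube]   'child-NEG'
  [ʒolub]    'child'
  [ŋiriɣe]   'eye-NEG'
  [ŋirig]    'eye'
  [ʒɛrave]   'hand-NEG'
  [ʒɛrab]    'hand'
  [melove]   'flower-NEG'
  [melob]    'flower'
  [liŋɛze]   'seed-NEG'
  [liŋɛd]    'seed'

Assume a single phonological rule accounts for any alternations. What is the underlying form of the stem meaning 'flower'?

In [melove] and [melob] the final segment of 'flower' alternates: [v] ~ [b].
The stem 'child' ([ʒolube], [ʒolub]) shows [b] unchanged in both environments, so [b] cannot be basic with [v] derived before the NEG suffix.
Therefore /v/ is basic and [b] is derived by word-final hardening (voiced fricatives become stops word-finally).
So 'flower' = /melov/.

/melov/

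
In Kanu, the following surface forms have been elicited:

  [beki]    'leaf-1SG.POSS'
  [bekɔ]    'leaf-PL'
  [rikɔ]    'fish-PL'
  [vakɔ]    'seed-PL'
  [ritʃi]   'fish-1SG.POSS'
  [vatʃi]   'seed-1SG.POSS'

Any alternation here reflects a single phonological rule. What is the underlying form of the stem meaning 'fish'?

The root 'fish' surfaces as [rikɔ] and [ritʃi], with a stem-final [k] ~ [tʃ] alternation.
If /k/ were underlying and a rule turned it into [tʃ] before the 1SG.POSS suffix, 'leaf' would also alternate; but it has [k] in both [bekɔ] and [beki].
Therefore /tʃ/ is basic and [k] is derived by depalatalization (palato-alveolar /tʃ/ becomes [k] when no front vowel follows).

/ritʃ/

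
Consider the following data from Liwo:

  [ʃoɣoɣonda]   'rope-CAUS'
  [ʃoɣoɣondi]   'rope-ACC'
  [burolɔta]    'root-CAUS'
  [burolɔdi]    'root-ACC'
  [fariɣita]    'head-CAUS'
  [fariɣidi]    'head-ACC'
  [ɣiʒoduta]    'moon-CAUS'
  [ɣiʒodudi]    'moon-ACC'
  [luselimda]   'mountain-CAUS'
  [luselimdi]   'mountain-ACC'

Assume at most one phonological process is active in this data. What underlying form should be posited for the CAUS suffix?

/-ta/

The CAUS suffix surfaces as [-da] and [-ta], depending on the final segment of the stem.
The ACC suffix, which begins with [d], is invariant after every stem; so [d] is not altered by any rule here.
The CAUS suffix is therefore /-ta/ underlyingly, with post-nasal voicing: voiceless stops become voiced after a nasal.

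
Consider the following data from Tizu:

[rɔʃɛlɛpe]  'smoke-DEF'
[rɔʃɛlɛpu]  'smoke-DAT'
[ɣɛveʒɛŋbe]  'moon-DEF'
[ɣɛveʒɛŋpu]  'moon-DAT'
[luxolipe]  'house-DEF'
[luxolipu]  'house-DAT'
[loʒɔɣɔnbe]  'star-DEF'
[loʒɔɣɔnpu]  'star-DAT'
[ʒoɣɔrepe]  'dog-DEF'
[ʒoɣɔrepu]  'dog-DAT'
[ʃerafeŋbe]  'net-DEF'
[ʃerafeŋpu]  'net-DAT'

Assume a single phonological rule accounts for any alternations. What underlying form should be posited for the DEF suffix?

/-be/

The DEF morpheme has two allomorphs, [-be] and [-pe].
The DAT suffix, which begins with [p], is invariant after every stem; so [p] is not altered by any rule here.
The DEF suffix is therefore /-be/ underlyingly, with post-vocalic devoicing: voiced stops become voiceless after a vowel.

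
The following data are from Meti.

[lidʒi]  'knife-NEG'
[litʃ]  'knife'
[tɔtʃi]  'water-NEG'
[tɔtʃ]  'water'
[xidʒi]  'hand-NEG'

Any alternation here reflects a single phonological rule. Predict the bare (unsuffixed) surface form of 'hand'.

[xitʃ]

The stem for 'knife' ends in [dʒ] in [lidʒi] but [tʃ] in [litʃ].
Compare 'water', with invariant [tʃ] in [tɔtʃi] and [tɔtʃ]: an analysis with underlying /tʃ/ and a rule producing [dʒ] before the NEG suffix would wrongly predict alternation here too.
The underlying segment must be /dʒ/; voiced obstruents become voiceless word-finally, yielding [tʃ] there.
From [xidʒi] the stem 'hand' is /xidʒ/; word-finally this yields [xitʃ].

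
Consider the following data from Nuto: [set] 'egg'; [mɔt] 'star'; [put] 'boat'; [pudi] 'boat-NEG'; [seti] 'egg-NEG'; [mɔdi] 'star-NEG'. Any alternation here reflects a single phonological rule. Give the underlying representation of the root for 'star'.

The stem for 'star' ends in [t] in [mɔt] but [d] in [mɔdi].
If /t/ were underlying and a rule turned it into [d] before the NEG suffix, 'egg' would also alternate; but it has [t] in both [set] and [seti].
The underlying segment must be /d/; voiced obstruents become voiceless word-finally, yielding [t] there.
So 'star' = /mɔd/.

/mɔd/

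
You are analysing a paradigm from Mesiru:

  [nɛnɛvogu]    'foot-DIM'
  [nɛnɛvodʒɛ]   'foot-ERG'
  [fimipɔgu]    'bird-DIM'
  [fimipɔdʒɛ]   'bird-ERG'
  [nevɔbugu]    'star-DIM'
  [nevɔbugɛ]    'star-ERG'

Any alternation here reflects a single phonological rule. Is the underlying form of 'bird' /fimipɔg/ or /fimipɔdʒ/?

/fimipɔdʒ/

In [fimipɔgu] and [fimipɔdʒɛ] the final segment of 'bird' alternates: [g] ~ [dʒ].
If /g/ were underlying and a rule turned it into [dʒ] before the ERG suffix, 'star' would also alternate; but it has [g] in both [nevɔbugu] and [nevɔbugɛ].
The underlying segment must be /dʒ/; palato-alveolar /dʒ/ becomes [g] when no front vowel follows, yielding [g] there.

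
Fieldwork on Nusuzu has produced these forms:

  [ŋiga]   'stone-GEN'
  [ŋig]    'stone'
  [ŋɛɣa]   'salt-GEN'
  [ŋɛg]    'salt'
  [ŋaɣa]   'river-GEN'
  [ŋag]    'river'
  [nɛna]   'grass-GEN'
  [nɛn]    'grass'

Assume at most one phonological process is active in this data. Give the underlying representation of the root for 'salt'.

The root 'salt' surfaces as [ŋɛɣa] and [ŋɛg], with a stem-final [ɣ] ~ [g] alternation.
Compare 'stone', with invariant [g] in [ŋiga] and [ŋig]: an analysis with underlying /g/ and a rule producing [ɣ] before the GEN suffix would wrongly predict alternation here too.
The underlying segment must be /ɣ/; voiced fricatives become stops word-finally, yielding [g] there.

/ŋɛɣ/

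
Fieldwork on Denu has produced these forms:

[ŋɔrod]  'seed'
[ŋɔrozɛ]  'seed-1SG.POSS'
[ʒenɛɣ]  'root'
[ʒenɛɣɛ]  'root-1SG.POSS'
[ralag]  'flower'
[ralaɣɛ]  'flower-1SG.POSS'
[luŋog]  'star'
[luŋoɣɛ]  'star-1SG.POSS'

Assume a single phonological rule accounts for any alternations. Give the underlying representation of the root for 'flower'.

'flower' shows [g] ~ [ɣ] at the end of the stem ([ralag] vs [ralaɣɛ]).
If /ɣ/ were underlying and a rule turned it into [g] in isolation, 'root' would also alternate; but it has [ɣ] in both [ʒenɛɣ] and [ʒenɛɣɛ].
Therefore /g/ is basic and [ɣ] is derived by intervocalic spirantization (voiced stops become fricatives between vowels).

/ralag/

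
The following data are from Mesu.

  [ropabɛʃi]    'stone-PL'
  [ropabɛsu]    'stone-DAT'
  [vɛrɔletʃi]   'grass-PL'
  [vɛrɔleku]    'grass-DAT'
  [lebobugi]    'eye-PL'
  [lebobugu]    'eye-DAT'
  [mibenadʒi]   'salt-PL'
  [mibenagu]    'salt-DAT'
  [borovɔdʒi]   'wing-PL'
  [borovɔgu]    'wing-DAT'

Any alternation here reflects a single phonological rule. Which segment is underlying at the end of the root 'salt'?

'salt' shows [dʒ] ~ [g] at the end of the stem ([mibenadʒi] vs [mibenagu]).
The stem 'eye' ([lebobugi], [lebobugu]) shows [g] unchanged in both environments, so [g] cannot be basic with [dʒ] derived before the PL suffix.
Therefore /dʒ/ is basic and [g] is derived by depalatalization (palato-alveolar /tʃ/, /dʒ/ and /ʃ/ become [k], [g] and [s] when no front vowel follows).

/dʒ/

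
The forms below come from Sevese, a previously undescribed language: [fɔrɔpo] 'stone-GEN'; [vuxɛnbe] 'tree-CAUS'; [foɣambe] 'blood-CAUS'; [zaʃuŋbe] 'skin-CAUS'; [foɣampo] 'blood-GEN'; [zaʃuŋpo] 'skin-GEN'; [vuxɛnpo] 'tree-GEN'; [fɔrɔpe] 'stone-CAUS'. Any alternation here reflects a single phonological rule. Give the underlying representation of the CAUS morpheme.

The CAUS morpheme has two allomorphs, [-be] and [-pe].
By contrast the GEN suffix keeps its initial [p] throughout — that segment must be underlying.
The CAUS suffix is therefore /-be/ underlyingly, with post-vocalic devoicing: voiced stops become voiceless after a vowel.

/-be/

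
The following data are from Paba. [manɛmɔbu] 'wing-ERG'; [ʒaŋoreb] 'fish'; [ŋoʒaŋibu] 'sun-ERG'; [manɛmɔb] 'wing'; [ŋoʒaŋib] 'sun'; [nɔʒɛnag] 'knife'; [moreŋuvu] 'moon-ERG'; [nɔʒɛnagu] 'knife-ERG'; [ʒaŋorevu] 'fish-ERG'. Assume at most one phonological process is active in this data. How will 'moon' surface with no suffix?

The root 'fish' surfaces as [ʒaŋorevu] and [ʒaŋoreb], with a stem-final [v] ~ [b] alternation.
But 'wing' keeps [b] in both environments ([manɛmɔbu], [manɛmɔb]), so there is no rule changing /b/ to [v] before the ERG suffix.
The underlying segment must be /v/; voiced fricatives become stops word-finally, yielding [b] there.
From [moreŋuvu] the stem 'moon' is /moreŋuv/; word-finally this yields [moreŋub].

[moreŋub]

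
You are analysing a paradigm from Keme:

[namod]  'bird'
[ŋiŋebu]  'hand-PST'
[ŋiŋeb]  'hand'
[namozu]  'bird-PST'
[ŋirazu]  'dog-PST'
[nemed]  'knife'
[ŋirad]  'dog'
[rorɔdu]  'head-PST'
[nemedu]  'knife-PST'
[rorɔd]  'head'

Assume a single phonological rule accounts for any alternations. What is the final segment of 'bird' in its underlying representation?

The stem for 'bird' ends in [d] in [namod] but [z] in [namozu].
Compare 'head', with invariant [d] in [rorɔd] and [rorɔdu]: an analysis with underlying /d/ and a rule producing [z] before the PST suffix would wrongly predict alternation here too.
The underlying segment must be /z/; voiced fricatives become stops word-finally, yielding [d] there.

/z/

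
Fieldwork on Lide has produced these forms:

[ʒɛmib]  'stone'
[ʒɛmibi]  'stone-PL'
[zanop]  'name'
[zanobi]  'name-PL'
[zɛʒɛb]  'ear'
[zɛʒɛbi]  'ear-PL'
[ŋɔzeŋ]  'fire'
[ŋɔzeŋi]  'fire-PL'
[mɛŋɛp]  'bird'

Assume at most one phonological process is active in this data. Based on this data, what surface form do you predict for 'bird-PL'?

[mɛŋɛbi]

The stem for 'name' ends in [p] in [zanop] but [b] in [zanobi].
The stem 'ear' ([zɛʒɛb], [zɛʒɛbi]) shows [b] unchanged in both environments, so [b] cannot be basic with [p] derived in isolation.
Therefore /p/ is basic and [b] is derived by intervocalic voicing (voiceless stops become voiced between vowels).
The one attested form of 'bird', [mɛŋɛp], shows underlying /mɛŋɛp/. Applying the same rule between vowels gives [mɛŋɛbi].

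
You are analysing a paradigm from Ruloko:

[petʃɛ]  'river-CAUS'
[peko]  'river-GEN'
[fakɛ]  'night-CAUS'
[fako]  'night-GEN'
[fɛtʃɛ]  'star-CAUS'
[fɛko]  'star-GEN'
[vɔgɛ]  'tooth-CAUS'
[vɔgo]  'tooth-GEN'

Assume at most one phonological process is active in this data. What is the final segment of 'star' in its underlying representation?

/tʃ/

In [fɛtʃɛ] and [fɛko] the final segment of 'star' alternates: [tʃ] ~ [k].
Compare 'night', with invariant [k] in [fakɛ] and [fako]: an analysis with underlying /k/ and a rule producing [tʃ] before the CAUS suffix would wrongly predict alternation here too.
The alternation reflects depalatalization: palato-alveolar /tʃ/ becomes [k] when no front vowel follows. /tʃ/ is underlying.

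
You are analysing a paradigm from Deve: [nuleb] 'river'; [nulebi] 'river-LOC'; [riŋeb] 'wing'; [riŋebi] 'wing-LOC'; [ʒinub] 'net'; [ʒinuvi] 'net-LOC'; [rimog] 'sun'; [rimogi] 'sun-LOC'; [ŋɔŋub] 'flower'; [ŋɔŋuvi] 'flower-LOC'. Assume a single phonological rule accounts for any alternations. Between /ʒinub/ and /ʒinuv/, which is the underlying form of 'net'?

/ʒinuv/

'net' shows [b] ~ [v] at the end of the stem ([ʒinub] vs [ʒinuvi]).
If /b/ were underlying and a rule turned it into [v] before the LOC suffix, 'river' would also alternate; but it has [b] in both [nuleb] and [nulebi].
Therefore /v/ is basic and [b] is derived by word-final hardening (voiced fricatives become stops word-finally).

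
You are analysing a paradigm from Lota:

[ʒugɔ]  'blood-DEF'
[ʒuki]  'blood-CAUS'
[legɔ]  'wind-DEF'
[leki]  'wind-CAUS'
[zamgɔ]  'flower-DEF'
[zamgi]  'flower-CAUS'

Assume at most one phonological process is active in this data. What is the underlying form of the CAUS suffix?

The CAUS morpheme has two allomorphs, [-gi] and [-ki].
By contrast the DEF suffix keeps its initial [g] throughout — that segment must be underlying.
So the underlying form is /-ki/, and voiceless stops become voiced after a nasal.

/-ki/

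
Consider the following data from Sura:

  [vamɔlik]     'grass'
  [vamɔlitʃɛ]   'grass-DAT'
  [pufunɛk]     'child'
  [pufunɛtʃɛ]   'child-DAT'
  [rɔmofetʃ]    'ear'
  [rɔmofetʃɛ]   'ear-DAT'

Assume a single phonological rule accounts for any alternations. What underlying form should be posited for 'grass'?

/vamɔlik/

The stem for 'grass' ends in [k] in [vamɔlik] but [tʃ] in [vamɔlitʃɛ].
But 'ear' keeps [tʃ] in both environments ([rɔmofetʃ], [rɔmofetʃɛ]), so there is no rule changing /tʃ/ to [k] in isolation.
So /k/ is underlying, and a rule of palatalization before a front vowel — /k/ becomes palato-alveolar [tʃ] before a front vowel — gives [tʃ].
The underlying form of 'grass' is therefore /vamɔlik/.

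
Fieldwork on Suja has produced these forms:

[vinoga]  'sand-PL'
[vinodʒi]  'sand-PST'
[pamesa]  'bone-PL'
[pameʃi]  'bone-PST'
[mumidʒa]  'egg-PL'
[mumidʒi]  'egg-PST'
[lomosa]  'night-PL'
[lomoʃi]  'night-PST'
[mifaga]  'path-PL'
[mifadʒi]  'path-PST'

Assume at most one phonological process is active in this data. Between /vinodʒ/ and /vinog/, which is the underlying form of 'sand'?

/vinog/

The stem for 'sand' ends in [g] in [vinoga] but [dʒ] in [vinodʒi].
Compare 'egg', with invariant [dʒ] in [mumidʒa] and [mumidʒi]: an analysis with underlying /dʒ/ and a rule producing [g] before the PL suffix would wrongly predict alternation here too.
The alternation reflects palatalization before a front vowel: /g/ and /s/ become palato-alveolar [dʒ] and [ʃ] before a front vowel. /g/ is underlying.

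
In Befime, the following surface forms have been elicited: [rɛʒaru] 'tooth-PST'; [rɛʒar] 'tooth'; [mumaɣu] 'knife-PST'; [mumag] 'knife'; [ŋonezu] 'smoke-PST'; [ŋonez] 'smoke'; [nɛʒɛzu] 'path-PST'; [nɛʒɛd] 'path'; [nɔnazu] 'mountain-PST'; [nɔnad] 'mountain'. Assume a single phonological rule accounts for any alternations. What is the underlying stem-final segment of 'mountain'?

'mountain' shows [z] ~ [d] at the end of the stem ([nɔnazu] vs [nɔnad]).
Compare 'smoke', with invariant [z] in [ŋonezu] and [ŋonez]: an analysis with underlying /z/ and a rule producing [d] in isolation would wrongly predict alternation here too.
Therefore /d/ is basic and [z] is derived by intervocalic spirantization (voiced stops become fricatives between vowels).

/d/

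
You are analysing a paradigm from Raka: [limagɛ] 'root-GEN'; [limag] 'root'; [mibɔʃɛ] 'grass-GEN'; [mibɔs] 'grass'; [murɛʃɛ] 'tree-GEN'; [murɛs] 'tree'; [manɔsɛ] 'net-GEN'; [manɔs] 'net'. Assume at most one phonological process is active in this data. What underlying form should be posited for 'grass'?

'grass' shows [ʃ] ~ [s] at the end of the stem ([mibɔʃɛ] vs [mibɔs]).
The stem 'net' ([manɔsɛ], [manɔs]) shows [s] unchanged in both environments, so [s] cannot be basic with [ʃ] derived before the GEN suffix.
Therefore /ʃ/ is basic and [s] is derived by depalatalization (palato-alveolar /ʃ/ becomes [s] when no front vowel follows).
The underlying form of 'grass' is therefore /mibɔʃ/.

/mibɔʃ/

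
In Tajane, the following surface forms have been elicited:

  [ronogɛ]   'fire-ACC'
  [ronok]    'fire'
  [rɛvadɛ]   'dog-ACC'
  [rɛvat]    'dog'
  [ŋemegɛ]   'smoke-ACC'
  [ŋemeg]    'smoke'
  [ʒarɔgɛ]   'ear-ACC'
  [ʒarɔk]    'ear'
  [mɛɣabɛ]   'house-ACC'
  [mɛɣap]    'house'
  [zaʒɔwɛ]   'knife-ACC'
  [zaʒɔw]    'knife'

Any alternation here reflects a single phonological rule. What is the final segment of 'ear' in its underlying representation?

'ear' shows [g] ~ [k] at the end of the stem ([ʒarɔgɛ] vs [ʒarɔk]).
Compare 'smoke', with invariant [g] in [ŋemegɛ] and [ŋemeg]: an analysis with underlying /g/ and a rule producing [k] in isolation would wrongly predict alternation here too.
The underlying segment must be /k/; voiceless stops become voiced between vowels, yielding [g] there.

/k/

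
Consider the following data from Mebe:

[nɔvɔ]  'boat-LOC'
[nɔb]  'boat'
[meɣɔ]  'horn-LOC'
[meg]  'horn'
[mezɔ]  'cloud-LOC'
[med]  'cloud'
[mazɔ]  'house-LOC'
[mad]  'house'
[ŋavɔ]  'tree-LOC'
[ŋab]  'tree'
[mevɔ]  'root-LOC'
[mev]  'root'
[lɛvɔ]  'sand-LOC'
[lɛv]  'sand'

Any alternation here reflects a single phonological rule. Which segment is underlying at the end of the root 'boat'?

/b/

The root 'boat' surfaces as [nɔvɔ] and [nɔb], with a stem-final [v] ~ [b] alternation.
Compare 'root', with invariant [v] in [mevɔ] and [mev]: an analysis with underlying /v/ and a rule producing [b] in isolation would wrongly predict alternation here too.
The alternation reflects intervocalic spirantization: voiced stops become fricatives between vowels. /b/ is underlying.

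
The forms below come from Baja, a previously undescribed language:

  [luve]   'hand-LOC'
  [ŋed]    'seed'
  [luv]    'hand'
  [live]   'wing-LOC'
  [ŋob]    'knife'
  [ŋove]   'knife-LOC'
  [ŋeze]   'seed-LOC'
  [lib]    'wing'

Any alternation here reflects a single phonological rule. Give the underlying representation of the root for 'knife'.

In [ŋob] and [ŋove] the final segment of 'knife' alternates: [b] ~ [v].
Compare 'hand', with invariant [v] in [luv] and [luve]: an analysis with underlying /v/ and a rule producing [b] in isolation would wrongly predict alternation here too.
The alternation reflects intervocalic spirantization: voiced stops become fricatives between vowels. /b/ is underlying.
Hence 'knife' is /ŋob/ underlyingly.

/ŋob/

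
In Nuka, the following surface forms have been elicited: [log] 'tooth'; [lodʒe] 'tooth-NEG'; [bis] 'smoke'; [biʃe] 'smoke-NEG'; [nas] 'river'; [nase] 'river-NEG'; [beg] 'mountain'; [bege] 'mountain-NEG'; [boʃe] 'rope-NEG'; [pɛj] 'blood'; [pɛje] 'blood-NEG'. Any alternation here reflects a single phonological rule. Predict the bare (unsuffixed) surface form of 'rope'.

[bos]

The root 'smoke' surfaces as [bis] and [biʃe], with a stem-final [s] ~ [ʃ] alternation.
If /s/ were underlying and a rule turned it into [ʃ] before the NEG suffix, 'river' would also alternate; but it has [s] in both [nas] and [nase].
The underlying segment must be /ʃ/; palato-alveolar /dʒ/ and /ʃ/ become [g] and [s] when no front vowel follows, yielding [s] there.
The one attested form of 'rope', [boʃe], shows underlying /boʃ/. Applying the same rule when no front vowel follows gives [bos].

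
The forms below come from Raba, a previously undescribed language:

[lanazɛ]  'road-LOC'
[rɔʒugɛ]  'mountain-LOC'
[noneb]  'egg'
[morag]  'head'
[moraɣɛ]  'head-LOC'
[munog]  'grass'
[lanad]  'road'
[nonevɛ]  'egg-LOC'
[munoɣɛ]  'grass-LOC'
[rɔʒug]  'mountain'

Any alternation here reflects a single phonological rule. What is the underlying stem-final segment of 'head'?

/ɣ/

The stem for 'head' ends in [ɣ] in [moraɣɛ] but [g] in [morag].
If /g/ were underlying and a rule turned it into [ɣ] before the LOC suffix, 'mountain' would also alternate; but it has [g] in both [rɔʒugɛ] and [rɔʒug].
So /ɣ/ is underlying, and a rule of word-final hardening — voiced fricatives become stops word-finally — gives [g].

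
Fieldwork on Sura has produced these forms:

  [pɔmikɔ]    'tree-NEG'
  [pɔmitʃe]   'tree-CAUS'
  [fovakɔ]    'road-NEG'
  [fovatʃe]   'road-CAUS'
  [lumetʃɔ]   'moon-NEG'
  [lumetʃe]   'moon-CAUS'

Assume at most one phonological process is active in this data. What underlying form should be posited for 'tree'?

'tree' shows [k] ~ [tʃ] at the end of the stem ([pɔmikɔ] vs [pɔmitʃe]).
But 'moon' keeps [tʃ] in both environments ([lumetʃɔ], [lumetʃe]), so there is no rule changing /tʃ/ to [k] before the NEG suffix.
The alternation reflects palatalization before a front vowel: /k/ becomes palato-alveolar [tʃ] before a front vowel. /k/ is underlying.
Hence 'tree' is /pɔmik/ underlyingly.

/pɔmik/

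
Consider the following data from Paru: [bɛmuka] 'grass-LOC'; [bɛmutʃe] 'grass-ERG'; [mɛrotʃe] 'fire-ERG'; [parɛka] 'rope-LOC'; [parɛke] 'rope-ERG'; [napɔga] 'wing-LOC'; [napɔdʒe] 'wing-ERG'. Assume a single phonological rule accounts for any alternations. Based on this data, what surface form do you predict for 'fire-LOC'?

The stem for 'grass' ends in [k] in [bɛmuka] but [tʃ] in [bɛmutʃe].
The stem 'rope' ([parɛka], [parɛke]) shows [k] unchanged in both environments, so [k] cannot be basic with [tʃ] derived before the ERG suffix.
So /tʃ/ is underlying, and a rule of depalatalization — palato-alveolar /tʃ/ and /dʒ/ become [k] and [g] when no front vowel follows — gives [k].
The one attested form of 'fire', [mɛrotʃe], shows underlying /mɛrotʃ/. Applying the same rule when no front vowel follows gives [mɛroka].

[mɛroka]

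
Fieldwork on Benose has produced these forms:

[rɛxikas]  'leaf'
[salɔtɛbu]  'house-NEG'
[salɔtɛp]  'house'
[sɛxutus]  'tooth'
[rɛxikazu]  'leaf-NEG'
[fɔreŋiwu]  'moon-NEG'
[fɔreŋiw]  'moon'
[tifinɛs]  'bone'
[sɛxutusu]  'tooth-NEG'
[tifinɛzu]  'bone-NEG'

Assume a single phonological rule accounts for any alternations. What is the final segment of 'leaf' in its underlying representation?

'leaf' shows [s] ~ [z] at the end of the stem ([rɛxikas] vs [rɛxikazu]).
If /s/ were underlying and a rule turned it into [z] before the NEG suffix, 'tooth' would also alternate; but it has [s] in both [sɛxutus] and [sɛxutusu].
The alternation reflects word-final obstruent devoicing: voiced obstruents become voiceless word-finally. /z/ is underlying.

/z/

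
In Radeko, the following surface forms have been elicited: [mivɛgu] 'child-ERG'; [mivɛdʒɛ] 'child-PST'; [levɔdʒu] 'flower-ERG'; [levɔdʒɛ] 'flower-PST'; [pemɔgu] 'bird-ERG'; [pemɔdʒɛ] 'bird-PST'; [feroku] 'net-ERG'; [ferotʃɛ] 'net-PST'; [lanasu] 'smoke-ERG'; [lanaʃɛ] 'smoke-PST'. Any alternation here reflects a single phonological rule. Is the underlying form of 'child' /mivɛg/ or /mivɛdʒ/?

In [mivɛgu] and [mivɛdʒɛ] the final segment of 'child' alternates: [g] ~ [dʒ].
Compare 'flower', with invariant [dʒ] in [levɔdʒu] and [levɔdʒɛ]: an analysis with underlying /dʒ/ and a rule producing [g] before the ERG suffix would wrongly predict alternation here too.
The underlying segment must be /g/; /k/, /g/ and /s/ become palato-alveolar [tʃ], [dʒ] and [ʃ] before a front vowel, yielding [dʒ] there.

/mivɛg/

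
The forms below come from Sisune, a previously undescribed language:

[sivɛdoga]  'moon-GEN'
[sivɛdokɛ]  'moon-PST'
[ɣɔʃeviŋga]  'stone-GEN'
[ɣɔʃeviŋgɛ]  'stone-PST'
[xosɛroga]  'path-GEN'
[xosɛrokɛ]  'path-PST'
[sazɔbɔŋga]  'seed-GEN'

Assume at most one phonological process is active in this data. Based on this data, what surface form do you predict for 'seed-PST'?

[sazɔbɔŋgɛ]

The PST morpheme has two allomorphs, [-gɛ] and [-kɛ].
By contrast the GEN suffix keeps its initial [g] throughout — that segment must be underlying.
So the underlying form is /-kɛ/, and voiceless stops become voiced after a nasal.
After 'seed', which ends in a nasal, the suffix surfaces as [-gɛ], giving [sazɔbɔŋgɛ].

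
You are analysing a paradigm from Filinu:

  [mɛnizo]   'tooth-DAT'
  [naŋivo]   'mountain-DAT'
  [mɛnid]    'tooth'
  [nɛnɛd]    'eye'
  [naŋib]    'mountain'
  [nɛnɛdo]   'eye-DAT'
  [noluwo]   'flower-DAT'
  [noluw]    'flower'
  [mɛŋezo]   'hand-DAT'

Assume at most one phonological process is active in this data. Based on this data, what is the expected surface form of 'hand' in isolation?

'tooth' shows [d] ~ [z] at the end of the stem ([mɛnid] vs [mɛnizo]).
The stem 'eye' ([nɛnɛd], [nɛnɛdo]) shows [d] unchanged in both environments, so [d] cannot be basic with [z] derived before the DAT suffix.
Therefore /z/ is basic and [d] is derived by word-final hardening (voiced fricatives become stops word-finally).
The one attested form of 'hand', [mɛŋezo], shows underlying /mɛŋez/. Applying the same rule word-finally gives [mɛŋed].

[mɛŋed]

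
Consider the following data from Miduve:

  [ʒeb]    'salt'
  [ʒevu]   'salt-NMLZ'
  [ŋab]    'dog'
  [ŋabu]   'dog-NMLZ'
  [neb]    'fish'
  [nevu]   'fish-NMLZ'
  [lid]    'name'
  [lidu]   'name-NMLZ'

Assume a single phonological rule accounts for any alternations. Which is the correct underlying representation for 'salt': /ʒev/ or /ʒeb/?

'salt' shows [b] ~ [v] at the end of the stem ([ʒeb] vs [ʒevu]).
But 'dog' keeps [b] in both environments ([ŋab], [ŋabu]), so there is no rule changing /b/ to [v] before the NMLZ suffix.
The alternation reflects word-final hardening: voiced fricatives become stops word-finally. /v/ is underlying.

/ʒev/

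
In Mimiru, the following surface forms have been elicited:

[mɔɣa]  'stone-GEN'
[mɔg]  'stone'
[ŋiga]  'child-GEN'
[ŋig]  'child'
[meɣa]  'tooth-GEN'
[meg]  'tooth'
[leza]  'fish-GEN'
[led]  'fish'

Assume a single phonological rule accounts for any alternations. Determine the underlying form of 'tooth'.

/meɣ/

'tooth' shows [ɣ] ~ [g] at the end of the stem ([meɣa] vs [meg]).
The stem 'child' ([ŋiga], [ŋig]) shows [g] unchanged in both environments, so [g] cannot be basic with [ɣ] derived before the GEN suffix.
Therefore /ɣ/ is basic and [g] is derived by word-final hardening (voiced fricatives become stops word-finally).
Hence 'tooth' is /meɣ/ underlyingly.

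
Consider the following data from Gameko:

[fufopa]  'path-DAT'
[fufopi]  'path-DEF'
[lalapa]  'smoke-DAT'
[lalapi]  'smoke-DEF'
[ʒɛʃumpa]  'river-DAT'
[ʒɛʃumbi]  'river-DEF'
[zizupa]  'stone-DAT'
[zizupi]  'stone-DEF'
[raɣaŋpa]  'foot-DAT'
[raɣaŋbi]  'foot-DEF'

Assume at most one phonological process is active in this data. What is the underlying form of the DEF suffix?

The DEF suffix surfaces as [-bi] and [-pi], depending on the final segment of the stem.
The DAT suffix, which begins with [p], is invariant after every stem; so [p] is not altered by any rule here.
The DEF suffix is therefore /-bi/ underlyingly, with post-vocalic devoicing: voiced stops become voiceless after a vowel.

/-bi/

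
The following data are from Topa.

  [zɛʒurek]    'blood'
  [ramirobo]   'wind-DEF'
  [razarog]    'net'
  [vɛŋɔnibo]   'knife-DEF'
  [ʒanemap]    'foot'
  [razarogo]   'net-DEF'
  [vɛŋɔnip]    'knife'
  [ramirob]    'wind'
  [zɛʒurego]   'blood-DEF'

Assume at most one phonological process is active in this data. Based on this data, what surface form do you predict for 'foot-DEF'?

[ʒanemabo]

The root 'knife' surfaces as [vɛŋɔnibo] and [vɛŋɔnip], with a stem-final [b] ~ [p] alternation.
But 'wind' keeps [b] in both environments ([ramirobo], [ramirob]), so there is no rule changing /b/ to [p] in isolation.
The underlying segment must be /p/; voiceless stops become voiced between vowels, yielding [b] there.
From [ʒanemap] the stem 'foot' is /ʒanemap/; between vowels this yields [ʒanemabo].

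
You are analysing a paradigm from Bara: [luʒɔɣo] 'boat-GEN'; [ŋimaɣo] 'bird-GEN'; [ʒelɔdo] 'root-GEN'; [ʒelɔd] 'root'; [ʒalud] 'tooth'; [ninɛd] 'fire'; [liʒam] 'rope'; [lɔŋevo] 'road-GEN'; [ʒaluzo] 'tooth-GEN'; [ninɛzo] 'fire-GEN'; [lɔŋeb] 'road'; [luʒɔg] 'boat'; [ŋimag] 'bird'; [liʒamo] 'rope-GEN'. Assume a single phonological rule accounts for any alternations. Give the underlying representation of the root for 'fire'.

/ninɛz/

The stem for 'fire' ends in [z] in [ninɛzo] but [d] in [ninɛd].
If /d/ were underlying and a rule turned it into [z] before the GEN suffix, 'root' would also alternate; but it has [d] in both [ʒelɔdo] and [ʒelɔd].
The alternation reflects word-final hardening: voiced fricatives become stops word-finally. /z/ is underlying.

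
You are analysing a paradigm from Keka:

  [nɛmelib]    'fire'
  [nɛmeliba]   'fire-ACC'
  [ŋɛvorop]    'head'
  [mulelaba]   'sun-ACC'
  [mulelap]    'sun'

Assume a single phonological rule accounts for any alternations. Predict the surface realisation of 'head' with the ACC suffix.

[ŋɛvoroba]

'sun' shows [b] ~ [p] at the end of the stem ([mulelaba] vs [mulelap]).
Compare 'fire', with invariant [b] in [nɛmeliba] and [nɛmelib]: an analysis with underlying /b/ and a rule producing [p] in isolation would wrongly predict alternation here too.
The underlying segment must be /p/; voiceless stops become voiced between vowels, yielding [b] there.
The one attested form of 'head', [ŋɛvorop], shows underlying /ŋɛvorop/. Applying the same rule between vowels gives [ŋɛvoroba].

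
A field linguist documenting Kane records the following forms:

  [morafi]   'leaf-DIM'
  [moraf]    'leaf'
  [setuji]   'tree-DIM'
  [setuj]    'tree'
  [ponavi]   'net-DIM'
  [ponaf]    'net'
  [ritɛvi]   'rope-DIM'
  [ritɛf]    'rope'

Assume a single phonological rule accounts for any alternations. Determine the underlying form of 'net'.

In [ponavi] and [ponaf] the final segment of 'net' alternates: [v] ~ [f].
The stem 'leaf' ([morafi], [moraf]) shows [f] unchanged in both environments, so [f] cannot be basic with [v] derived before the DIM suffix.
So /v/ is underlying, and a rule of word-final obstruent devoicing — voiced obstruents become voiceless word-finally — gives [f].
The underlying form of 'net' is therefore /ponav/.

/ponav/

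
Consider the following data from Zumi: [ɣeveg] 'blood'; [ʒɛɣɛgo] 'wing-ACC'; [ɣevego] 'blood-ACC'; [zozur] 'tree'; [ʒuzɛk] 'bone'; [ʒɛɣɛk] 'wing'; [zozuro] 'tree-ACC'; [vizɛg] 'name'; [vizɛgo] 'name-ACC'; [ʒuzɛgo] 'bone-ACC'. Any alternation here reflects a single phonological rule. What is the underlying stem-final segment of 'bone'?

The stem for 'bone' ends in [g] in [ʒuzɛgo] but [k] in [ʒuzɛk].
The stem 'name' ([vizɛgo], [vizɛg]) shows [g] unchanged in both environments, so [g] cannot be basic with [k] derived in isolation.
The underlying segment must be /k/; voiceless stops become voiced between vowels, yielding [g] there.

/k/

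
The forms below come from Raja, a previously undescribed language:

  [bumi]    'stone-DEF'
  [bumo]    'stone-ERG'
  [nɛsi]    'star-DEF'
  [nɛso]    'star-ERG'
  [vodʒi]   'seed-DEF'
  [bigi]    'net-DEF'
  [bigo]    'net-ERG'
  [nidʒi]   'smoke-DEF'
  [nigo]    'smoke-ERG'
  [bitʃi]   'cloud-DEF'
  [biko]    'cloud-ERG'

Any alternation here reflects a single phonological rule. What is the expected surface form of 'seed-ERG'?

'smoke' shows [dʒ] ~ [g] at the end of the stem ([nidʒi] vs [nigo]).
Compare 'net', with invariant [g] in [bigi] and [bigo]: an analysis with underlying /g/ and a rule producing [dʒ] before the DEF suffix would wrongly predict alternation here too.
So /dʒ/ is underlying, and a rule of depalatalization — palato-alveolar /tʃ/ and /dʒ/ become [k] and [g] when no front vowel follows — gives [g].
From [vodʒi] the stem 'seed' is /vodʒ/; when no front vowel follows this yields [vogo].

[vogo]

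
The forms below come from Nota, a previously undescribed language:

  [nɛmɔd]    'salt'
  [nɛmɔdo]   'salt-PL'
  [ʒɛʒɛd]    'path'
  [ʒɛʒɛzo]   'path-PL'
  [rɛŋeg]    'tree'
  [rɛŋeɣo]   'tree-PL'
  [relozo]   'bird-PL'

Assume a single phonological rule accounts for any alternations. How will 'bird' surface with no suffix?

'path' shows [d] ~ [z] at the end of the stem ([ʒɛʒɛd] vs [ʒɛʒɛzo]).
But 'salt' keeps [d] in both environments ([nɛmɔd], [nɛmɔdo]), so there is no rule changing /d/ to [z] before the PL suffix.
Therefore /z/ is basic and [d] is derived by word-final hardening (voiced fricatives become stops word-finally).
The one attested form of 'bird', [relozo], shows underlying /reloz/. Applying the same rule word-finally gives [relod].

[relod]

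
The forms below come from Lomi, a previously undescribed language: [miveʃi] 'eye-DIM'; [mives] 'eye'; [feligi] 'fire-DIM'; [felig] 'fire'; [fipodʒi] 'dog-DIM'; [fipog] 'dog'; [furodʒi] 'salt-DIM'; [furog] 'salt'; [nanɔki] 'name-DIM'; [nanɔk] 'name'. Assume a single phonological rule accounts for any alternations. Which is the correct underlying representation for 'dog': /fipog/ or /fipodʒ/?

The root 'dog' surfaces as [fipodʒi] and [fipog], with a stem-final [dʒ] ~ [g] alternation.
The stem 'fire' ([feligi], [felig]) shows [g] unchanged in both environments, so [g] cannot be basic with [dʒ] derived before the DIM suffix.
The alternation reflects depalatalization: palato-alveolar /dʒ/ and /ʃ/ become [g] and [s] when no front vowel follows. /dʒ/ is underlying.

/fipodʒ/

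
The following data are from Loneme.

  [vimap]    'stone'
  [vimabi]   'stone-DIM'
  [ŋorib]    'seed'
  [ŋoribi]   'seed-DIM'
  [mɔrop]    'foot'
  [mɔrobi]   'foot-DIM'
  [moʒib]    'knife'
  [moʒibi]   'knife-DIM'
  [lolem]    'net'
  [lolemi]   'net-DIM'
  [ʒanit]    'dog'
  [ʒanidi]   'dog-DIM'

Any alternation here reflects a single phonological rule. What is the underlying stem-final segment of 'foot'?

The root 'foot' surfaces as [mɔrop] and [mɔrobi], with a stem-final [p] ~ [b] alternation.
Compare 'seed', with invariant [b] in [ŋorib] and [ŋoribi]: an analysis with underlying /b/ and a rule producing [p] in isolation would wrongly predict alternation here too.
So /p/ is underlying, and a rule of intervocalic voicing — voiceless stops become voiced between vowels — gives [b].

/p/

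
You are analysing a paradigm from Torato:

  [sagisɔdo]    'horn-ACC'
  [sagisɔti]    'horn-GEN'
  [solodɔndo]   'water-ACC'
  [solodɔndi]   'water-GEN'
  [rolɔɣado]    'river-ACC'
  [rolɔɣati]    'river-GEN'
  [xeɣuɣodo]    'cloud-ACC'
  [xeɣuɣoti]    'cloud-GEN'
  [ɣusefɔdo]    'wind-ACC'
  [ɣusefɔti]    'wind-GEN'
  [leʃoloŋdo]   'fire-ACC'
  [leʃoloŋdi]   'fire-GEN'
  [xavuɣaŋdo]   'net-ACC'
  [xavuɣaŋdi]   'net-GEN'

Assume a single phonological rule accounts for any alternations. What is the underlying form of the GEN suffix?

/-ti/

The GEN morpheme has two allomorphs, [-di] and [-ti].
The ACC suffix, which begins with [d], is invariant after every stem; so [d] is not altered by any rule here.
The GEN suffix is therefore /-ti/ underlyingly, with post-nasal voicing: voiceless stops become voiced after a nasal.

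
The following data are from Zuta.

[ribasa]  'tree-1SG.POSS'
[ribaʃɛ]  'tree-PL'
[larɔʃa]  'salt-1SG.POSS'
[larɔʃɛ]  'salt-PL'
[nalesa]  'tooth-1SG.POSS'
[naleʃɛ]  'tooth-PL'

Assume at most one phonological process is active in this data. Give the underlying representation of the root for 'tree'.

/ribas/

In [ribasa] and [ribaʃɛ] the final segment of 'tree' alternates: [s] ~ [ʃ].
Compare 'salt', with invariant [ʃ] in [larɔʃa] and [larɔʃɛ]: an analysis with underlying /ʃ/ and a rule producing [s] before the 1SG.POSS suffix would wrongly predict alternation here too.
So /s/ is underlying, and a rule of palatalization before a front vowel — /s/ becomes palato-alveolar [ʃ] before a front vowel — gives [ʃ].
The underlying form of 'tree' is therefore /ribas/.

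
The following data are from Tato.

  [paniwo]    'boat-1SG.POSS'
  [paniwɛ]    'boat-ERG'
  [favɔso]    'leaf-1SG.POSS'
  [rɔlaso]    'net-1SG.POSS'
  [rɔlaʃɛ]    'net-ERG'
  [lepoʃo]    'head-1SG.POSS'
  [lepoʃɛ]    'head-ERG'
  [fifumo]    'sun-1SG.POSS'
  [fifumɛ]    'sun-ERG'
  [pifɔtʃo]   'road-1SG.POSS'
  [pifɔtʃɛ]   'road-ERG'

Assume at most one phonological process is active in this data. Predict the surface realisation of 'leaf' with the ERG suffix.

The stem for 'net' ends in [s] in [rɔlaso] but [ʃ] in [rɔlaʃɛ].
The stem 'head' ([lepoʃo], [lepoʃɛ]) shows [ʃ] unchanged in both environments, so [ʃ] cannot be basic with [s] derived before the 1SG.POSS suffix.
The underlying segment must be /s/; /s/ becomes palato-alveolar [ʃ] before a front vowel, yielding [ʃ] there.
The one attested form of 'leaf', [favɔso], shows underlying /favɔs/. Applying the same rule before a front vowel gives [favɔʃɛ].

[favɔʃɛ]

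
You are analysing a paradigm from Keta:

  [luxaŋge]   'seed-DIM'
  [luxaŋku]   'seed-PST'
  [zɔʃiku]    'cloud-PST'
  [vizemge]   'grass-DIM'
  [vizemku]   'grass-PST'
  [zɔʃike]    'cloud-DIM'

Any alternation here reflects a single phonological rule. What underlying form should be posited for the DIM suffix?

/-ge/

The DIM suffix surfaces as [-ge] and [-ke], depending on the final segment of the stem.
By contrast the PST suffix keeps its initial [k] throughout — that segment must be underlying.
So the underlying form is /-ge/, and voiced stops become voiceless after a vowel.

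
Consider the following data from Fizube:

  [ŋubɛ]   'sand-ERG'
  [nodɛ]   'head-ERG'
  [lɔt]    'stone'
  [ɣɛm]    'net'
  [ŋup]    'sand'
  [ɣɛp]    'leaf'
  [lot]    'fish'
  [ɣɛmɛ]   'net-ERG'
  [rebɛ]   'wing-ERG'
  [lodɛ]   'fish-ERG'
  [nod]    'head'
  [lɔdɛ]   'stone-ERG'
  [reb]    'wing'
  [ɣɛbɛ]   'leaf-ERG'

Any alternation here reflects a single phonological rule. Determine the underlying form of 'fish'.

The root 'fish' surfaces as [lot] and [lodɛ], with a stem-final [t] ~ [d] alternation.
If /d/ were underlying and a rule turned it into [t] in isolation, 'head' would also alternate; but it has [d] in both [nod] and [nodɛ].
The underlying segment must be /t/; voiceless stops become voiced between vowels, yielding [d] there.

/lot/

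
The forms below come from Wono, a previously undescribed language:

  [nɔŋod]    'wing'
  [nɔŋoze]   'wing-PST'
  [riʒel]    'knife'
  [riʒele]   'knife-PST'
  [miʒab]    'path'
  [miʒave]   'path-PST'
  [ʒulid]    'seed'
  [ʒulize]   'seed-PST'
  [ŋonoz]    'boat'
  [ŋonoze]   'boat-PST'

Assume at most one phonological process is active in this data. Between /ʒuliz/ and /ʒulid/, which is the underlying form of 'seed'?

In [ʒulid] and [ʒulize] the final segment of 'seed' alternates: [d] ~ [z].
If /z/ were underlying and a rule turned it into [d] in isolation, 'boat' would also alternate; but it has [z] in both [ŋonoz] and [ŋonoze].
So /d/ is underlying, and a rule of intervocalic spirantization — voiced stops become fricatives between vowels — gives [z].

/ʒulid/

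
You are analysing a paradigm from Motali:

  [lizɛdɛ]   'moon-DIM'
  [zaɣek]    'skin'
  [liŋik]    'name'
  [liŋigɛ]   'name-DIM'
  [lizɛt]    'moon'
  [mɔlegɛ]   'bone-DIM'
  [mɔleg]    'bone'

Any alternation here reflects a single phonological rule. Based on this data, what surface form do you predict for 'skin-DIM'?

[zaɣegɛ]

The stem for 'name' ends in [g] in [liŋigɛ] but [k] in [liŋik].
The stem 'bone' ([mɔlegɛ], [mɔleg]) shows [g] unchanged in both environments, so [g] cannot be basic with [k] derived in isolation.
The alternation reflects intervocalic voicing: voiceless stops become voiced between vowels. /k/ is underlying.
From [zaɣek] the stem 'skin' is /zaɣek/; between vowels this yields [zaɣegɛ].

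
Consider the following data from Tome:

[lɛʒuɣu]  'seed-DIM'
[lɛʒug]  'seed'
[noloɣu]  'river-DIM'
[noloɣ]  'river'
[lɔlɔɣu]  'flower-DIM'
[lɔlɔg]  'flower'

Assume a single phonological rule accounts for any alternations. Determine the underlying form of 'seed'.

/lɛʒug/

In [lɛʒuɣu] and [lɛʒug] the final segment of 'seed' alternates: [ɣ] ~ [g].
Compare 'river', with invariant [ɣ] in [noloɣu] and [noloɣ]: an analysis with underlying /ɣ/ and a rule producing [g] in isolation would wrongly predict alternation here too.
So /g/ is underlying, and a rule of intervocalic spirantization — voiced stops become fricatives between vowels — gives [ɣ].
So 'seed' = /lɛʒug/.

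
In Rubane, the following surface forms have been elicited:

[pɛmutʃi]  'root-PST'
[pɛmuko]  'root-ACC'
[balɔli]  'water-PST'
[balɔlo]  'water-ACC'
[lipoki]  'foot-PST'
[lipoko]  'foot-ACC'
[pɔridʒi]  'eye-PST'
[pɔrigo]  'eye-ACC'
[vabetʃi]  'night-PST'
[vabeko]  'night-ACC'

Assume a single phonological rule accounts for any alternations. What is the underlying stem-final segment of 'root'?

In [pɛmutʃi] and [pɛmuko] the final segment of 'root' alternates: [tʃ] ~ [k].
Compare 'foot', with invariant [k] in [lipoki] and [lipoko]: an analysis with underlying /k/ and a rule producing [tʃ] before the PST suffix would wrongly predict alternation here too.
The underlying segment must be /tʃ/; palato-alveolar /tʃ/ and /dʒ/ become [k] and [g] when no front vowel follows, yielding [k] there.

/tʃ/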